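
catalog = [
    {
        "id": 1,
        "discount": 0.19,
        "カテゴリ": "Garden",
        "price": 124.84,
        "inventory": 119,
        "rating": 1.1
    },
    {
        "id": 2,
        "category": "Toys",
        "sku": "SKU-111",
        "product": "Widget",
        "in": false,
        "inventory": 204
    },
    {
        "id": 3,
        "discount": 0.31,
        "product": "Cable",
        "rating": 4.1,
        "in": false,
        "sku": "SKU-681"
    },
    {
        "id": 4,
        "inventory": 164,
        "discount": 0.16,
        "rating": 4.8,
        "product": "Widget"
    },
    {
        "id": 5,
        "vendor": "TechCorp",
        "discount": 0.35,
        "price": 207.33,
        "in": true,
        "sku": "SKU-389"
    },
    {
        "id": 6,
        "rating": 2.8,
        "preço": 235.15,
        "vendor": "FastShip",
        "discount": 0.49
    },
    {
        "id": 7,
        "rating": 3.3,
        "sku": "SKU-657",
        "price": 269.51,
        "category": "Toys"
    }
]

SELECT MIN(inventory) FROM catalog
119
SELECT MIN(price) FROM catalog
124.84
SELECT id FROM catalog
[1, 2, 3, 4, 5, 6, 7]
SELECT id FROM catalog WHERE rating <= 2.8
[1, 6]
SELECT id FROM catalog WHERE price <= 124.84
[1]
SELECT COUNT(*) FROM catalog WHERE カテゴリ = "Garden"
1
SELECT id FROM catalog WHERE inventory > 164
[2]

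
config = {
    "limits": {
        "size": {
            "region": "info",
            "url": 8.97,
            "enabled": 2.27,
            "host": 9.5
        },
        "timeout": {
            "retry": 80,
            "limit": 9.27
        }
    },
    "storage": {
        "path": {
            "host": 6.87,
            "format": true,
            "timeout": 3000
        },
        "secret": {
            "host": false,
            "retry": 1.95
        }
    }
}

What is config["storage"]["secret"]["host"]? False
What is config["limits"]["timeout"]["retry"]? 80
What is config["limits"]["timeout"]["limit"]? 9.27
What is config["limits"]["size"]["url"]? 8.97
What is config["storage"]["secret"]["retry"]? 1.95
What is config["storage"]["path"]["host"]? 6.87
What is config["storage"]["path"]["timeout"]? 3000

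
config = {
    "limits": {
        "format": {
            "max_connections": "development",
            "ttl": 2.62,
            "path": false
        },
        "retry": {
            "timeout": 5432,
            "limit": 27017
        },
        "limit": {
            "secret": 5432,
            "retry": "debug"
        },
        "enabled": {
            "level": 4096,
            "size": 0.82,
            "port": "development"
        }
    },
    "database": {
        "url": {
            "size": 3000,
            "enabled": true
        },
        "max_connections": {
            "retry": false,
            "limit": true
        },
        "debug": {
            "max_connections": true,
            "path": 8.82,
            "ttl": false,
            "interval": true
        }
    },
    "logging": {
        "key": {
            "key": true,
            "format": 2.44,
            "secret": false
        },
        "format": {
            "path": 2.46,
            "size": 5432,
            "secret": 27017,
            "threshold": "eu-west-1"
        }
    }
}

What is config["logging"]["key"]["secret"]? False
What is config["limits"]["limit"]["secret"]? 5432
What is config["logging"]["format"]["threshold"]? "eu-west-1"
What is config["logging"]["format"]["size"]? 5432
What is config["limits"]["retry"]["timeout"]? 5432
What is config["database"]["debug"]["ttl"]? False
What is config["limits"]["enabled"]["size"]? 0.82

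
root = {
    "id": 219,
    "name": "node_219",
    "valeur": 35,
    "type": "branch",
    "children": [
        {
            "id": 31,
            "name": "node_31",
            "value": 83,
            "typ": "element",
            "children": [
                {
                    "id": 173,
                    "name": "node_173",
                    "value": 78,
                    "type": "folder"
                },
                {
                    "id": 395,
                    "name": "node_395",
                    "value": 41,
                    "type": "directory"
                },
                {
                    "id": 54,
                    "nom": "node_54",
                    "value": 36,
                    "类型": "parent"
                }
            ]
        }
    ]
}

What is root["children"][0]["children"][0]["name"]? "node_173"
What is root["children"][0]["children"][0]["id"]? 173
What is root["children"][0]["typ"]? "element"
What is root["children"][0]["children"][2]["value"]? 36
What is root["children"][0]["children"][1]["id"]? 395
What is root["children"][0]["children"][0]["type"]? "folder"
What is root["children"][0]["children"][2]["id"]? 54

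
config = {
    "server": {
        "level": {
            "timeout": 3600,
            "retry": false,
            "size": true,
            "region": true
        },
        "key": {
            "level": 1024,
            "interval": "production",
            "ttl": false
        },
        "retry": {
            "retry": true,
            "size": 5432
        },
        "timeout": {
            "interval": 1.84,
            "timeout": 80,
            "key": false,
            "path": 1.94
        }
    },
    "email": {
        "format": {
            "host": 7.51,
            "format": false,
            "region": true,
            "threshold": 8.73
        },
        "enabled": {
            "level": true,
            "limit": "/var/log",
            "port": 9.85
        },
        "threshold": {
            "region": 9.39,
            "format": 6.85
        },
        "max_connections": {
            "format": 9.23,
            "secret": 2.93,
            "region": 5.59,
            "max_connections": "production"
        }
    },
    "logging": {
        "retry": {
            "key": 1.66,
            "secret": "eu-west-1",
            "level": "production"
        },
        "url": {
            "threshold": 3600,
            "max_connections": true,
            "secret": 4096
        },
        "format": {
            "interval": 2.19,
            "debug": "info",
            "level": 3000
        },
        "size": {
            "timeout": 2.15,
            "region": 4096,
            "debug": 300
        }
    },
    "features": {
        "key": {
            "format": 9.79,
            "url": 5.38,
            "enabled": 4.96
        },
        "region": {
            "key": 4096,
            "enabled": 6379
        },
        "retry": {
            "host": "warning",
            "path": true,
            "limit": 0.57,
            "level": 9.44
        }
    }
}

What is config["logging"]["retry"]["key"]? 1.66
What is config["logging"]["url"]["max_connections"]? True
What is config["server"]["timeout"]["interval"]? 1.84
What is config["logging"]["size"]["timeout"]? 2.15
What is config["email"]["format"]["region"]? True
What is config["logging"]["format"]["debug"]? "info"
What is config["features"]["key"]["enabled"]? 4.96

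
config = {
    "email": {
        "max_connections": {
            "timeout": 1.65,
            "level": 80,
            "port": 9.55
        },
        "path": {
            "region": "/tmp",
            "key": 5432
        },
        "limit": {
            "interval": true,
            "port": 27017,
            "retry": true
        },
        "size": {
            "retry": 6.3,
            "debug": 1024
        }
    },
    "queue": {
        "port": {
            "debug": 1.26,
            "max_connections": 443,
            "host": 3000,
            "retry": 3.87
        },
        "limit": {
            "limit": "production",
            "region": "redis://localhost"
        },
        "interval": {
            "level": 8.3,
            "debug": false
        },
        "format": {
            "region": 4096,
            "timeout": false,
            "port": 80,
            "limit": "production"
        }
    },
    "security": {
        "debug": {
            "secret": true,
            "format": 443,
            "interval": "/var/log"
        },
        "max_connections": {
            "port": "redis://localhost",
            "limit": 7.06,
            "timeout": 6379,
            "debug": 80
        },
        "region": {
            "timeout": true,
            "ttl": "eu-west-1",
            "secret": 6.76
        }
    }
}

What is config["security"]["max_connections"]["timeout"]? 6379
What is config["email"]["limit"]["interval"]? True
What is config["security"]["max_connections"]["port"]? "redis://localhost"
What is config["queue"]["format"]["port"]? 80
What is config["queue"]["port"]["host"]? 3000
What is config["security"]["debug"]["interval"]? "/var/log"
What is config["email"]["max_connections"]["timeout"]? 1.65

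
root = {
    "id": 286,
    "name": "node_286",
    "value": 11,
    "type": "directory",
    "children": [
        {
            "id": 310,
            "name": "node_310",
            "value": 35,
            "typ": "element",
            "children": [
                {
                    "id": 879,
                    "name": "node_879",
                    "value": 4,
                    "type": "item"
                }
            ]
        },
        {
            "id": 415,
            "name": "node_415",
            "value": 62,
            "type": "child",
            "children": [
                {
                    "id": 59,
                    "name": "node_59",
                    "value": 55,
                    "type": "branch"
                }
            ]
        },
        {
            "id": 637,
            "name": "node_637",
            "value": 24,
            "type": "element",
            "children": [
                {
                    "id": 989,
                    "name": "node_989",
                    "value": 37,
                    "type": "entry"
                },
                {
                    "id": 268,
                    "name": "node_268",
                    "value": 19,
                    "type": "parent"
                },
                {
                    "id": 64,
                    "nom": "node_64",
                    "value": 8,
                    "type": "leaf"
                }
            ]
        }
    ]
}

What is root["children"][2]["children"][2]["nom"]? "node_64"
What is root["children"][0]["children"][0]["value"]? 4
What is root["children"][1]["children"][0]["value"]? 55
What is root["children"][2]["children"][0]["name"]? "node_989"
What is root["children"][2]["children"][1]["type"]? "parent"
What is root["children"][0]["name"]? "node_310"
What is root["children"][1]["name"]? "node_415"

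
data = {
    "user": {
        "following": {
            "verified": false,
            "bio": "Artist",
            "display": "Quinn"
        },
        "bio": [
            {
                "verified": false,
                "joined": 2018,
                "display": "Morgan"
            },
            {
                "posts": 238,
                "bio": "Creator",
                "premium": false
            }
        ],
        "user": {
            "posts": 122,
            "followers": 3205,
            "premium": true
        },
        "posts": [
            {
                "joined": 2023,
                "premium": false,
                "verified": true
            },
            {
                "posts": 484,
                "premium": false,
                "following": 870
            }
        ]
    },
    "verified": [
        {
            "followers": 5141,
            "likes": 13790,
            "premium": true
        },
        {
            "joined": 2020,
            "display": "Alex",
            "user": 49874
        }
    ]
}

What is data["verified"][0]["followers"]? 5141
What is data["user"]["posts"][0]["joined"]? 2023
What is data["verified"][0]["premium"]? True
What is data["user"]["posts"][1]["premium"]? False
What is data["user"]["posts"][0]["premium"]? False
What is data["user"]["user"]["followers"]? 3205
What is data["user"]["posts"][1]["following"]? 870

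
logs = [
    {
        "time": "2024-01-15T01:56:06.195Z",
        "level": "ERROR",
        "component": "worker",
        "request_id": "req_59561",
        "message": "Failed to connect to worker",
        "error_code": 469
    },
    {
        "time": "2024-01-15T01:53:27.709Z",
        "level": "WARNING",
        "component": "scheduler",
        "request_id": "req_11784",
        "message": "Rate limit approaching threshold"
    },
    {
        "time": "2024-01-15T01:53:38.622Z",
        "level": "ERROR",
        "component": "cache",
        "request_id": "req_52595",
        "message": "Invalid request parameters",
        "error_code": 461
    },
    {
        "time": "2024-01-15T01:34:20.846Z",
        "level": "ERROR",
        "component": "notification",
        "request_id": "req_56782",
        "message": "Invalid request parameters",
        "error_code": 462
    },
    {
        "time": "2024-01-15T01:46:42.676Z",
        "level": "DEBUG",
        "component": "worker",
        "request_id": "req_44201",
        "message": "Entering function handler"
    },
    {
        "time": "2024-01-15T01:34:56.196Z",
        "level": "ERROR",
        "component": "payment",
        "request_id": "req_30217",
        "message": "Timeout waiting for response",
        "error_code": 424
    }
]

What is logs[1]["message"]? "Rate limit approaching threshold"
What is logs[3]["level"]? "ERROR"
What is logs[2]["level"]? "ERROR"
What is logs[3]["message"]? "Invalid request parameters"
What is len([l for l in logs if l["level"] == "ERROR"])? 4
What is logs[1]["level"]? "WARNING"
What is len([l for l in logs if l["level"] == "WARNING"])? 1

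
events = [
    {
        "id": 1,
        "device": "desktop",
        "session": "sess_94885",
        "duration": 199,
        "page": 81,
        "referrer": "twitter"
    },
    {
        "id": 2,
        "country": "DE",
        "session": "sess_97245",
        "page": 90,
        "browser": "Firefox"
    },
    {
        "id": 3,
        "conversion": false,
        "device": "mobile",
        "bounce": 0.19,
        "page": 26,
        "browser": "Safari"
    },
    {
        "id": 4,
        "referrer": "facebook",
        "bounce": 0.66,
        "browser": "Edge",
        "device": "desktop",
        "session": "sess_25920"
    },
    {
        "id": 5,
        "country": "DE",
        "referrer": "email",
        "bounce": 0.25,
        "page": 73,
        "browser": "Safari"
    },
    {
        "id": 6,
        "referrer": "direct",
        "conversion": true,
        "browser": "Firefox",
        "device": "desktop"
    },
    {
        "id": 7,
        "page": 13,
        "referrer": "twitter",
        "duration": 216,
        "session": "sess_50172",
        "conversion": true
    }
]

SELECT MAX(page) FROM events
90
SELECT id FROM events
[1, 2, 3, 4, 5, 6, 7]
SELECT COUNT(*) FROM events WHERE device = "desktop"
3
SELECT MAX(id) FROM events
7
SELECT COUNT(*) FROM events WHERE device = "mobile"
1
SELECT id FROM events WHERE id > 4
[5, 6, 7]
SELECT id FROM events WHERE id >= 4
[4, 5, 6, 7]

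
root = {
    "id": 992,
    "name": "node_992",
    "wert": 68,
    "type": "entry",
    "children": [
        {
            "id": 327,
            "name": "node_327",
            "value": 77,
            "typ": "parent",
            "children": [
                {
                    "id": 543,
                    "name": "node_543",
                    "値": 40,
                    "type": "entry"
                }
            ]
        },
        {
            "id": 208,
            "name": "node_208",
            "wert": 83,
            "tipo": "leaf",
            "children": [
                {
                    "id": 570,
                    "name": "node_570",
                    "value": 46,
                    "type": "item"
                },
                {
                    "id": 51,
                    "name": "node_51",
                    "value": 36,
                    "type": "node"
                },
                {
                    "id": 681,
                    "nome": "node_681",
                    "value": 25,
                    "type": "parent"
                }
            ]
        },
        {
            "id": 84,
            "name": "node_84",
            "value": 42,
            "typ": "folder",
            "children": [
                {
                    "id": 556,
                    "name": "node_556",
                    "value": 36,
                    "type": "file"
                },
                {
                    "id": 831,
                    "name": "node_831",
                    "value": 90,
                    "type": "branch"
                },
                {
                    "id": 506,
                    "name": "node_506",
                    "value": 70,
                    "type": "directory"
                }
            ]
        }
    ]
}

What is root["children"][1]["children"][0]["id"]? 570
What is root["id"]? 992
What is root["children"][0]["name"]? "node_327"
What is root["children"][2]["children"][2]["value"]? 70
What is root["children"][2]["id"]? 84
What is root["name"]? "node_992"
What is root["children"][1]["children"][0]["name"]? "node_570"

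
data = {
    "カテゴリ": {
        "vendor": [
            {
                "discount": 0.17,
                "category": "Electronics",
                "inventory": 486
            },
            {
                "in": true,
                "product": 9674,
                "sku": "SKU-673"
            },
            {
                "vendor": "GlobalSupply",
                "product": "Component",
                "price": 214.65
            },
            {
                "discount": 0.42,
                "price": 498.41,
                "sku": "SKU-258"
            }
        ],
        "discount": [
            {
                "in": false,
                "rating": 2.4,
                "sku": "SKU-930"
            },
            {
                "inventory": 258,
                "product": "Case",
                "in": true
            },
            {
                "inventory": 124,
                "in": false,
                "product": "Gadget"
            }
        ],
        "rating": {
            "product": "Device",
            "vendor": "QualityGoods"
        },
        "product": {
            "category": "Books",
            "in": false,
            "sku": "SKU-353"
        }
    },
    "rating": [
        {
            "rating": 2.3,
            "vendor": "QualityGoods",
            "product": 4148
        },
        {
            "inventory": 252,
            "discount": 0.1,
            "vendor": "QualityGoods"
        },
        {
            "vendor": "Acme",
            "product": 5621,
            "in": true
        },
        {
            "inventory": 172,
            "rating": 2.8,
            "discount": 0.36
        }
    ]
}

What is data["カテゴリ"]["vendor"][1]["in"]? True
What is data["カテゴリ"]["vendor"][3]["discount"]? 0.42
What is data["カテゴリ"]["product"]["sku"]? "SKU-353"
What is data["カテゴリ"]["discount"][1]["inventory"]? 258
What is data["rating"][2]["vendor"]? "Acme"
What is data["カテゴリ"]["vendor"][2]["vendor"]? "GlobalSupply"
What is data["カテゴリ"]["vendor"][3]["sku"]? "SKU-258"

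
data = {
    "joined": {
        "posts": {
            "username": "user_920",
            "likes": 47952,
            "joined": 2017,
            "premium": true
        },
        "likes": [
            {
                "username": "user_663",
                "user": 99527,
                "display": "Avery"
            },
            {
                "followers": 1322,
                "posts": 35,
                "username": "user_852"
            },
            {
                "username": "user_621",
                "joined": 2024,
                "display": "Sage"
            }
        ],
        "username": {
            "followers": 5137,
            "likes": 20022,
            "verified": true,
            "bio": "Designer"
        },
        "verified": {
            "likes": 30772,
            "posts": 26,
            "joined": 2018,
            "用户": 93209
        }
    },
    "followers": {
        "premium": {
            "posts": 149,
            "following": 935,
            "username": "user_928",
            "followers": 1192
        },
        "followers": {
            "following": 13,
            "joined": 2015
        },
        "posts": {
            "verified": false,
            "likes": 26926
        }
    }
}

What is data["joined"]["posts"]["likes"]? 47952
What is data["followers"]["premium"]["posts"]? 149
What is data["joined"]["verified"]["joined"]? 2018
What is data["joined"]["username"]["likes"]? 20022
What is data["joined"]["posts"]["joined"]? 2017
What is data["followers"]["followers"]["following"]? 13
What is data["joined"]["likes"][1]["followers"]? 1322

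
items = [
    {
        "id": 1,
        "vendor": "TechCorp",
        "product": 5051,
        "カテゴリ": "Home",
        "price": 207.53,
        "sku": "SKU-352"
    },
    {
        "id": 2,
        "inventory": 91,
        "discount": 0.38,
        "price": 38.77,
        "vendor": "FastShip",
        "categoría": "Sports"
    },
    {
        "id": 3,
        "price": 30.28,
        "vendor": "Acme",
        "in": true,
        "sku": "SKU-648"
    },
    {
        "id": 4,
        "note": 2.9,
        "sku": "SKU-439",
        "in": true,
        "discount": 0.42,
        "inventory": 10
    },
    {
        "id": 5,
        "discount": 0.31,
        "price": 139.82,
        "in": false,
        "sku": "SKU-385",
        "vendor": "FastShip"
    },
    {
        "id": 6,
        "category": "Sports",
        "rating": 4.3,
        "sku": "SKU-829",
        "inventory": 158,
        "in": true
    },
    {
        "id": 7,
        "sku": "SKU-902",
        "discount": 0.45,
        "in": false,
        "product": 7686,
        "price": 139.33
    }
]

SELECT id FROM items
[1, 2, 3, 4, 5, 6, 7]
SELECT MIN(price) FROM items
30.28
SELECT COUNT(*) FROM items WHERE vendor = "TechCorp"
1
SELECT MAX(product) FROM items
7686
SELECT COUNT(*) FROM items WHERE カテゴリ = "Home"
1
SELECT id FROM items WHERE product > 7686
[]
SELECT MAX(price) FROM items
207.53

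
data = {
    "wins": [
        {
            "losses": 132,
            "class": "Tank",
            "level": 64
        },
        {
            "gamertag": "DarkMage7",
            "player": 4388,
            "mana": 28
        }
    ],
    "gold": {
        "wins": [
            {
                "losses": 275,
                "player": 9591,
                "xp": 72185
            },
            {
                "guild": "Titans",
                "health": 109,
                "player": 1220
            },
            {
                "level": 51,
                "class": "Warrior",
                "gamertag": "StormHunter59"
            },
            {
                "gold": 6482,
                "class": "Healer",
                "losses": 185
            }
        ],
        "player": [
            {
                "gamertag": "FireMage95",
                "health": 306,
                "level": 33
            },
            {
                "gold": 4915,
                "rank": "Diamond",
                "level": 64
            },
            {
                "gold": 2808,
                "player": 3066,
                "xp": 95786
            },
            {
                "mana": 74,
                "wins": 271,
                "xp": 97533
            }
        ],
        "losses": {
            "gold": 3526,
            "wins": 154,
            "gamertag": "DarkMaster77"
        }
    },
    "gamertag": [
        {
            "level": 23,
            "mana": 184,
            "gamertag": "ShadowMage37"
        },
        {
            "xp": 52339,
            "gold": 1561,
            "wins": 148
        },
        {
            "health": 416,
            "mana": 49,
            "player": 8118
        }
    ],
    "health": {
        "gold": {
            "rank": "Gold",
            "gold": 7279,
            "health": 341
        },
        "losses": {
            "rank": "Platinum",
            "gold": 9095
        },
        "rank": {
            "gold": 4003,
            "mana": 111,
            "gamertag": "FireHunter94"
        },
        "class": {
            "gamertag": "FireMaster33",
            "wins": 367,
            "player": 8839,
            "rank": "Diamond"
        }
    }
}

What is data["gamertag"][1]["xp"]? 52339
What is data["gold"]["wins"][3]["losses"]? 185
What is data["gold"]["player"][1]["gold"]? 4915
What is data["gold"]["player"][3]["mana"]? 74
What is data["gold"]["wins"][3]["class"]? "Healer"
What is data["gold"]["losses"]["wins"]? 154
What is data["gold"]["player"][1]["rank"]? "Diamond"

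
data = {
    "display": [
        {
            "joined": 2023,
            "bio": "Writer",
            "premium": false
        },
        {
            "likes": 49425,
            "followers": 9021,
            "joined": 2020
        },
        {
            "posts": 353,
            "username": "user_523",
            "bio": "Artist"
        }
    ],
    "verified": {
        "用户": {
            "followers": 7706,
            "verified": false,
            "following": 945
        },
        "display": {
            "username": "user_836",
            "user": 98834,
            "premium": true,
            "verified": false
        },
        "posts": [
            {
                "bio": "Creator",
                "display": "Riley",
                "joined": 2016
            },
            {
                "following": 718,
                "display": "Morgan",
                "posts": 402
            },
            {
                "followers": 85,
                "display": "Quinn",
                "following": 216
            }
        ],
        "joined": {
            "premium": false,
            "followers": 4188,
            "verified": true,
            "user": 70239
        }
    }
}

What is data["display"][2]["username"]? "user_523"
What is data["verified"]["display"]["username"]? "user_836"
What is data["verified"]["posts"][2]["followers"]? 85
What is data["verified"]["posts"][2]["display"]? "Quinn"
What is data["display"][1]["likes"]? 49425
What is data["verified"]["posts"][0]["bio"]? "Creator"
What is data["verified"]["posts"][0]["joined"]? 2016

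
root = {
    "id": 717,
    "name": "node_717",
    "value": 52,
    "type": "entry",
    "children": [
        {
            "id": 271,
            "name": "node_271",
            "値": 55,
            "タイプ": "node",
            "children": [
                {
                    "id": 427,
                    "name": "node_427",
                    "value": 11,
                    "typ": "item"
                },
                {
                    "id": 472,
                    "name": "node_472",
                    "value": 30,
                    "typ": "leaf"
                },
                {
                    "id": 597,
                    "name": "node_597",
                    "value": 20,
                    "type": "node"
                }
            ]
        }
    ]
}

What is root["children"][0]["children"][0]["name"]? "node_427"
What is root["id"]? 717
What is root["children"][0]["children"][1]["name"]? "node_472"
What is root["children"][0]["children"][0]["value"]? 11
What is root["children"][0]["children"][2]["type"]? "node"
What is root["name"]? "node_717"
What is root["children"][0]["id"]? 271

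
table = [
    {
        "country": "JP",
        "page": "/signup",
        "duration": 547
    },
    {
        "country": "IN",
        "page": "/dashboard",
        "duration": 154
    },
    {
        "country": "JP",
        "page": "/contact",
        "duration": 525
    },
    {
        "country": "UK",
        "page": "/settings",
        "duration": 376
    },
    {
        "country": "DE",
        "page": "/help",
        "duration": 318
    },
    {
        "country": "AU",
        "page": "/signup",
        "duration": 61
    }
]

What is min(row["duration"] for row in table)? 61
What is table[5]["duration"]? 61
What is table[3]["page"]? "/settings"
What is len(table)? 6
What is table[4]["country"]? "DE"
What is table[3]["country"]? "UK"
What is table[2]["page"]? "/contact"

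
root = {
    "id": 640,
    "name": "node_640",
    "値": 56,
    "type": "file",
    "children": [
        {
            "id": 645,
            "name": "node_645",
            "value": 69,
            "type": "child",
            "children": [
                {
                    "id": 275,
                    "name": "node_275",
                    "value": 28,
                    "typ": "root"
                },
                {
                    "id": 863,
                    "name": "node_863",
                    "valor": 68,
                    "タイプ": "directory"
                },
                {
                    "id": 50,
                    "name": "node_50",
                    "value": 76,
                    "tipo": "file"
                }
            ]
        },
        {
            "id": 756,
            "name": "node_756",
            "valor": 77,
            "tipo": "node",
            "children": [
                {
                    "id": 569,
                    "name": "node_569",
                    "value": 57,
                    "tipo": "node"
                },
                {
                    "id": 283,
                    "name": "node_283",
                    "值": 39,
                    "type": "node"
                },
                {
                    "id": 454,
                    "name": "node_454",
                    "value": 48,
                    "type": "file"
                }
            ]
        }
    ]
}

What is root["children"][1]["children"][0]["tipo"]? "node"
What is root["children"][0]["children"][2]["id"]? 50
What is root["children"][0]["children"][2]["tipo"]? "file"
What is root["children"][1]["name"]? "node_756"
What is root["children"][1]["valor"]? 77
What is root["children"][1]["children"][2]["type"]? "file"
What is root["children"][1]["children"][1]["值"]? 39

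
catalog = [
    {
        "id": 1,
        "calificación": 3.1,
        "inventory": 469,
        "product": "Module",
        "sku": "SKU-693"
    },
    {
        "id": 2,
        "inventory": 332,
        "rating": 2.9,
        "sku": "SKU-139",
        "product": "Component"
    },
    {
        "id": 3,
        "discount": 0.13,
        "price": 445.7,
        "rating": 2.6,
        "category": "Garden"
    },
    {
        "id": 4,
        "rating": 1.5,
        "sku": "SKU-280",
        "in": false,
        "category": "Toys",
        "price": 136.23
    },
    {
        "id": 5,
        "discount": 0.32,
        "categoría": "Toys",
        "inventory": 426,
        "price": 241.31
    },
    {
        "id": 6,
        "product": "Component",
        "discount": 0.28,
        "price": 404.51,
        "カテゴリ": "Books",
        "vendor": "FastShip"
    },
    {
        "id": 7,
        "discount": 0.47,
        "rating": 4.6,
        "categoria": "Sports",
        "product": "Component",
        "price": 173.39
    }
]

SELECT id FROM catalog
[1, 2, 3, 4, 5, 6, 7]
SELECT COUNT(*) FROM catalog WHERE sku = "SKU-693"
1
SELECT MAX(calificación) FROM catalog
3.1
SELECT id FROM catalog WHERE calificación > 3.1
[]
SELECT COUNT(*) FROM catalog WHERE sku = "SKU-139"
1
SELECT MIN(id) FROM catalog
1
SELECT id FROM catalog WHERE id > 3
[4, 5, 6, 7]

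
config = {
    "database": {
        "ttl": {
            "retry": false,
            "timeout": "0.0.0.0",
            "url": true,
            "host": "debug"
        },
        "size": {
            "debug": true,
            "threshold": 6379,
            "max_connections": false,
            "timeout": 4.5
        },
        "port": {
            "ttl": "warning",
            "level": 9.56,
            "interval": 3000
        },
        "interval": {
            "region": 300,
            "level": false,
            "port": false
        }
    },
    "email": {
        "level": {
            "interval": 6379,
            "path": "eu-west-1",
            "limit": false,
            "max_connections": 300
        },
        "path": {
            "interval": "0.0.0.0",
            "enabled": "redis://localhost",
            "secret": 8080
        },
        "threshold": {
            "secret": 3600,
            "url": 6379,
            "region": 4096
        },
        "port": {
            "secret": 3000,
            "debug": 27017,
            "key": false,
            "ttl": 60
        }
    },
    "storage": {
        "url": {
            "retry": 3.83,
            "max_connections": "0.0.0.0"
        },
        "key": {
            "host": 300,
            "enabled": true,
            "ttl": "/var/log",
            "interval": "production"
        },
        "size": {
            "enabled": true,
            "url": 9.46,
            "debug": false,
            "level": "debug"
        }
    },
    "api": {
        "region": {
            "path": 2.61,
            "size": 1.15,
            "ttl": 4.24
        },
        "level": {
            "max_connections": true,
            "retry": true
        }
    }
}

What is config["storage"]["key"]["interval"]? "production"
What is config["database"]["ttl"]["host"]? "debug"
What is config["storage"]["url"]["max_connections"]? "0.0.0.0"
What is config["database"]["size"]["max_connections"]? False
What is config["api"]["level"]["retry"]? True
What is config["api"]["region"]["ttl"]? 4.24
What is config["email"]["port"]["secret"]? 3000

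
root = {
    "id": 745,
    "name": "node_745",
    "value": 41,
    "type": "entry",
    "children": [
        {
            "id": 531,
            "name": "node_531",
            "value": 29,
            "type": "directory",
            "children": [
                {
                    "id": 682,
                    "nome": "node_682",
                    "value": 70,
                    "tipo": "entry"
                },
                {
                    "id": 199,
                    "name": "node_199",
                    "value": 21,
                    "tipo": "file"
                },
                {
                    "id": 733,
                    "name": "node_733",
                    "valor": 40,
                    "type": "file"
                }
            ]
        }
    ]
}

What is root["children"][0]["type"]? "directory"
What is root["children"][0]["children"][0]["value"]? 70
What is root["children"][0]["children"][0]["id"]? 682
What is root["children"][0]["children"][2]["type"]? "file"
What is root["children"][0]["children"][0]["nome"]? "node_682"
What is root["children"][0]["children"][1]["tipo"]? "file"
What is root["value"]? 41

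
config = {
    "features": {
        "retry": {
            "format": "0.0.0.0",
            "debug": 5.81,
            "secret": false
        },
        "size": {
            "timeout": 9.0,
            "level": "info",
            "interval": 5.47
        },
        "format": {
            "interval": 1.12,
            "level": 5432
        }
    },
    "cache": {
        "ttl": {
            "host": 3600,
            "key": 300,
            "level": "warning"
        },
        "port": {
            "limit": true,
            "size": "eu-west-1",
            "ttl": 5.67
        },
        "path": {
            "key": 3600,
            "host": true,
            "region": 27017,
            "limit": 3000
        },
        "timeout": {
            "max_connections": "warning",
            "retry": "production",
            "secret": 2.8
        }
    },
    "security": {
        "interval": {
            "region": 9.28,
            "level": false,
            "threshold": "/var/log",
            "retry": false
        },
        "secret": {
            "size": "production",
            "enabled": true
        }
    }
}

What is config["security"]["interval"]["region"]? 9.28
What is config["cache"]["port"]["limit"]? True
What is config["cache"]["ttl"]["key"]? 300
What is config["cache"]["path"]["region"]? 27017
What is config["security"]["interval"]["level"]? False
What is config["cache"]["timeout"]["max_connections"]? "warning"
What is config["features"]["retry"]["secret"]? False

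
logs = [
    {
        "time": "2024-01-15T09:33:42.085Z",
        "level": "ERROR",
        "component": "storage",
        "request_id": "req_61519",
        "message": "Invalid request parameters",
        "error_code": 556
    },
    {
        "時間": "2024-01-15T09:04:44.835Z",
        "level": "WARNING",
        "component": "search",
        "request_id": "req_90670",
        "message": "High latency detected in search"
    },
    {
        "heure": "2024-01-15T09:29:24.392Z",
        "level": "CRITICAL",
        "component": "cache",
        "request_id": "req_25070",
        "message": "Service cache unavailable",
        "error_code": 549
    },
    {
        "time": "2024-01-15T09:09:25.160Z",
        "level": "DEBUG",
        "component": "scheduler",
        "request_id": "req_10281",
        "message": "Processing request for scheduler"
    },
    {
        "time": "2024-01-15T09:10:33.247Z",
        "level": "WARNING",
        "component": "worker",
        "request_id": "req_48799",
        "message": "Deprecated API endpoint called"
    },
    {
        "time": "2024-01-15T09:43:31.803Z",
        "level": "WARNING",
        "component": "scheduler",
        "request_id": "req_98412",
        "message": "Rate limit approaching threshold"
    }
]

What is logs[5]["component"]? "scheduler"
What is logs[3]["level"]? "DEBUG"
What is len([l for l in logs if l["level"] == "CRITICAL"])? 1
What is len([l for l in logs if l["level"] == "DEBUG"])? 1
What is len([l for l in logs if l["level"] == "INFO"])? 0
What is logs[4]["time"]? "2024-01-15T09:10:33.247Z"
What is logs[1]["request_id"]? "req_90670"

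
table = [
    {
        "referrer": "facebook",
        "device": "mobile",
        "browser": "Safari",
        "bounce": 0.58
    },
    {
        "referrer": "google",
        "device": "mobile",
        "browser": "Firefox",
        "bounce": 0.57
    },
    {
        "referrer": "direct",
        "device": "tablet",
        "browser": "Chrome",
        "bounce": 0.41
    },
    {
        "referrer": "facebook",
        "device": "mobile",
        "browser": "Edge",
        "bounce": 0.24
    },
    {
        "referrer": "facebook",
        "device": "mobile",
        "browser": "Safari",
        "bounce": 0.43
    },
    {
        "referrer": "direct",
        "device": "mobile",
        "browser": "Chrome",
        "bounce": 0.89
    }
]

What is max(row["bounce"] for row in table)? 0.89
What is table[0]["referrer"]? "facebook"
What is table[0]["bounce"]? 0.58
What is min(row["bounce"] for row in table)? 0.24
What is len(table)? 6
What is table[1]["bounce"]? 0.57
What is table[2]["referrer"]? "direct"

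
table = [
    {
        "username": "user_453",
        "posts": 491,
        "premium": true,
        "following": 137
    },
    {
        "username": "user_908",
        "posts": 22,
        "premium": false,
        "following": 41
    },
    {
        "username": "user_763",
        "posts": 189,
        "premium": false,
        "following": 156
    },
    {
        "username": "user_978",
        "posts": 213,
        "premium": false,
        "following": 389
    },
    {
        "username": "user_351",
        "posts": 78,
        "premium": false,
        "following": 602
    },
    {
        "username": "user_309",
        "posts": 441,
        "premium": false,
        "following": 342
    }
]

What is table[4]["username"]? "user_351"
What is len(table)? 6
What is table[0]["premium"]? True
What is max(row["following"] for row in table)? 602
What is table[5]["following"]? 342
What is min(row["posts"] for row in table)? 22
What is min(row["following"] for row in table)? 41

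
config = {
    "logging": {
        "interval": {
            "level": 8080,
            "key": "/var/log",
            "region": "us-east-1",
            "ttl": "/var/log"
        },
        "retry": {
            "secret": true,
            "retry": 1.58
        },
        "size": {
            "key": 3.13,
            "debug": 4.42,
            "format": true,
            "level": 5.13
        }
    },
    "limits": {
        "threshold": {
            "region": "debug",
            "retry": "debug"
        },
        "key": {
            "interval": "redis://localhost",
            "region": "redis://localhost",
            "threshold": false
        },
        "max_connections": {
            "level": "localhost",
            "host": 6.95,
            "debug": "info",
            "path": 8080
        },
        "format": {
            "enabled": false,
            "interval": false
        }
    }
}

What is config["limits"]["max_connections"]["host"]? 6.95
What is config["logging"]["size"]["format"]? True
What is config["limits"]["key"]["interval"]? "redis://localhost"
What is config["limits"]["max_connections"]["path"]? 8080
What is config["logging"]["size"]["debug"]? 4.42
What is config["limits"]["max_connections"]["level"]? "localhost"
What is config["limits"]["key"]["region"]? "redis://localhost"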